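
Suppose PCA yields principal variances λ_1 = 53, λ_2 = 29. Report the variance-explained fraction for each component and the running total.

Step 1 — total variance = trace(Sigma) = Σ λ_i = 53 + 29 = 82.

Step 2 — fraction explained by component i = λ_i / Σ λ:
  PC1: 53/82 = 0.6463
  PC2: 29/82 = 0.3537

Step 3 — cumulative fraction after k components = (λ_1 + ... + λ_k) / Σ λ:
  k = 1: 53/82 = 0.6463
  k = 2: (53 + 29)/82 = 82/82 = 1

Summary (fraction, with percent):

explained: PC1 0.6463 (64.63%), PC2 0.3537 (35.37%);  cumulative: 0.6463, 1


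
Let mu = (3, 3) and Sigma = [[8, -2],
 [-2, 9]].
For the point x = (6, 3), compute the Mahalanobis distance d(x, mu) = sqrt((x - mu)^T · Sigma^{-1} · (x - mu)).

Step 1 — centre the observation: (x - mu) = (3, 0).

Step 2 — invert Sigma. det(Sigma) = 8·9 - (-2)² = 68.
  Sigma^{-1} = (1/det) · [[d, -b], [-b, a]] = [[0.1324, 0.0294],
 [0.0294, 0.1176]].

Step 3 — form the quadratic (x - mu)^T · Sigma^{-1} · (x - mu):
  Sigma^{-1} · (x - mu) = (0.3971, 0.0882).
  (x - mu)^T · [Sigma^{-1} · (x - mu)] = (3)·(0.3971) + (0)·(0.0882) = 1.1912.

Step 4 — take square root: d = √(1.1912) ≈ 1.0914.

d(x, mu) = √(1.1912) ≈ 1.0914


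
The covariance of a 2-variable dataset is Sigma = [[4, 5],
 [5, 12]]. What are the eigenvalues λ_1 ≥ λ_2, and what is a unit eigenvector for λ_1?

Step 1 — characteristic polynomial of 2×2 Sigma:
  det(Sigma - λI) = λ² - trace · λ + det = 0.
  trace = 4 + 12 = 16, det = 4·12 - (5)² = 23.
Step 2 — discriminant:
  Δ = trace² - 4·det = 256 - 92 = 164.
Step 3 — eigenvalues:
  λ = (trace ± √Δ)/2 = (16 ± 12.8062)/2,
  λ_1 = 14.4031,  λ_2 = 1.5969.

Step 4 — unit eigenvector for λ_1: solve (Sigma - λ_1 I)v = 0. First row:
  (4 - 14.4031)·v_x + (5)·v_y = 0, i.e. (-10.4031)·v_x + (5)·v_y = 0,
  so v ∝ (b, λ_1 - a) = (5, 10.4031) = u.
  ||u|| = √((5)² + (10.4031)²) = √(133.225) ≈ 11.5423,
  v_1 = u/||u|| ≈ (0.4332, 0.9013) (||v_1|| = 1).

λ_1 = 14.4031,  λ_2 = 1.5969;  v_1 ≈ (0.4332, 0.9013)


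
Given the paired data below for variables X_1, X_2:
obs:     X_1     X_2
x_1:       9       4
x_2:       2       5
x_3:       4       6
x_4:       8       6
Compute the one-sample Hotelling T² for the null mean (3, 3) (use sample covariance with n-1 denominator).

Step 1 — sample mean vector:
  mean(X_1) = (9 + 2 + 4 + 8) / 4 = 23/4 = 5.75
  mean(X_2) = (4 + 5 + 6 + 6) / 4 = 21/4 = 5.25
  x̄ = (5.75, 5.25),  deviation x̄ - mu_0 = (5.75, 5.25) - (3, 3) = (2.75, 2.25).

Step 2 — sample covariance matrix, S[i,j] = (1/(n-1)) · Σ_k (x_{k,i} - mean_i) · (x_{k,j} - mean_j), divisor n-1 = 3:
  S[X_1,X_1] = ((3.25)·(3.25) + (-3.75)·(-3.75) + (-1.75)·(-1.75) + (2.25)·(2.25)) / 3 = 32.75/3 = 10.9167
  S[X_1,X_2] = ((3.25)·(-1.25) + (-3.75)·(-0.25) + (-1.75)·(0.75) + (2.25)·(0.75)) / 3 = -2.75/3 = -0.9167
  S[X_2,X_2] = ((-1.25)·(-1.25) + (-0.25)·(-0.25) + (0.75)·(0.75) + (0.75)·(0.75)) / 3 = 2.75/3 = 0.9167
  S = [[10.9167, -0.9167],
 [-0.9167, 0.9167]].

Step 3 — invert S. det(S) = 10.9167·0.9167 - (-0.9167)² = 9.1667.
  S^{-1} = (1/det) · [[d, -b], [-b, a]] = [[0.1, 0.1],
 [0.1, 1.1909]].

Step 4 — quadratic form (x̄ - mu_0)^T · S^{-1} · (x̄ - mu_0):
  S^{-1} · (x̄ - mu_0) = (0.5, 2.9545),
  (x̄ - mu_0)^T · [...] = (2.75)·(0.5) + (2.25)·(2.9545) = 8.0227.

Step 5 — scale by n: T² = 4 · 8.0227 = 32.0909.

T² ≈ 32.0909


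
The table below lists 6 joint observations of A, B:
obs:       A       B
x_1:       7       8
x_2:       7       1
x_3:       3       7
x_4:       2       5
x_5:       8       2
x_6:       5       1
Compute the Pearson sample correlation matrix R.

Step 1 — column means:
  mean(A) = (7 + 7 + 3 + 2 + 8 + 5) / 6 = 32/6 = 5.3333
  mean(B) = (8 + 1 + 7 + 5 + 2 + 1) / 6 = 24/6 = 4

Step 2 — sample variances and covariances s[i,j] = (1/(n-1)) · Σ_k (x_{k,i} - mean_i) · (x_{k,j} - mean_j), with n-1 = 5:
  s[A,A] = ((1.6667)·(1.6667) + (1.6667)·(1.6667) + (-2.3333)·(-2.3333) + (-3.3333)·(-3.3333) + (2.6667)·(2.6667) + (-0.3333)·(-0.3333)) / 5 = 29.3333/5 = 5.8667
  s[A,B] = ((1.6667)·(4) + (1.6667)·(-3) + (-2.3333)·(3) + (-3.3333)·(1) + (2.6667)·(-2) + (-0.3333)·(-3)) / 5 = -13/5 = -2.6
  s[B,B] = ((4)·(4) + (-3)·(-3) + (3)·(3) + (1)·(1) + (-2)·(-2) + (-3)·(-3)) / 5 = 48/5 = 9.6
  Sample standard deviations s_i = √(s[i,i]):
  s(A) = √(5.8667) = 2.4221
  s(B) = √(9.6) = 3.0984

Step 3 — r_{ij} = s_{ij} / (s_i · s_j):
  r[A,A] = 1 (diagonal).
  r[A,B] = -2.6 / (2.4221 · 3.0984) = -2.6 / 7.5047 = -0.3465
  r[B,B] = 1 (diagonal).

R is symmetric with unit diagonal. Assembling:

R = [[1, -0.3465],
 [-0.3465, 1]]


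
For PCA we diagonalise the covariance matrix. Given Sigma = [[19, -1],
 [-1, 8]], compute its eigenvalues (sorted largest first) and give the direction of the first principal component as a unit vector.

Step 1 — characteristic polynomial of 2×2 Sigma:
  det(Sigma - λI) = λ² - trace · λ + det = 0.
  trace = 19 + 8 = 27, det = 19·8 - (-1)² = 151.
Step 2 — discriminant:
  Δ = trace² - 4·det = 729 - 604 = 125.
Step 3 — eigenvalues:
  λ = (trace ± √Δ)/2 = (27 ± 11.1803)/2,
  λ_1 = 19.0902,  λ_2 = 7.9098.

Step 4 — unit eigenvector for λ_1: solve (Sigma - λ_1 I)v = 0. First row:
  (19 - 19.0902)·v_x + (-1)·v_y = 0, i.e. (-0.0902)·v_x + (-1)·v_y = 0,
  so v ∝ (b, λ_1 - a) = (-1, 0.0902); multiply by -1 so the first entry is positive: u = (1, -0.0902).
  ||u|| = √((1)² + (-0.0902)²) = √(1.0081) ≈ 1.0041,
  v_1 = u/||u|| ≈ (0.996, -0.0898) (||v_1|| = 1).

λ_1 = 19.0902,  λ_2 = 7.9098;  v_1 ≈ (0.996, -0.0898)


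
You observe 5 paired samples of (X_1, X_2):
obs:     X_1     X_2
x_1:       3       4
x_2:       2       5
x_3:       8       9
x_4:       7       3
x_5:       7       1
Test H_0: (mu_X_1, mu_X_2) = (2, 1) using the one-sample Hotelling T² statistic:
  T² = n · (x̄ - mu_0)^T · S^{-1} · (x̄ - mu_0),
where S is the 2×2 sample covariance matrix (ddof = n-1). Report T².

Step 1 — sample mean vector:
  mean(X_1) = (3 + 2 + 8 + 7 + 7) / 5 = 27/5 = 5.4
  mean(X_2) = (4 + 5 + 9 + 3 + 1) / 5 = 22/5 = 4.4
  x̄ = (5.4, 4.4),  deviation x̄ - mu_0 = (5.4, 4.4) - (2, 1) = (3.4, 3.4).

Step 2 — sample covariance matrix, S[i,j] = (1/(n-1)) · Σ_k (x_{k,i} - mean_i) · (x_{k,j} - mean_j), divisor n-1 = 4:
  S[X_1,X_1] = ((-2.4)·(-2.4) + (-3.4)·(-3.4) + (2.6)·(2.6) + (1.6)·(1.6) + (1.6)·(1.6)) / 4 = 29.2/4 = 7.3
  S[X_1,X_2] = ((-2.4)·(-0.4) + (-3.4)·(0.6) + (2.6)·(4.6) + (1.6)·(-1.4) + (1.6)·(-3.4)) / 4 = 3.2/4 = 0.8
  S[X_2,X_2] = ((-0.4)·(-0.4) + (0.6)·(0.6) + (4.6)·(4.6) + (-1.4)·(-1.4) + (-3.4)·(-3.4)) / 4 = 35.2/4 = 8.8
  S = [[7.3, 0.8],
 [0.8, 8.8]].

Step 3 — invert S. det(S) = 7.3·8.8 - (0.8)² = 63.6.
  S^{-1} = (1/det) · [[d, -b], [-b, a]] = [[0.1384, -0.0126],
 [-0.0126, 0.1148]].

Step 4 — quadratic form (x̄ - mu_0)^T · S^{-1} · (x̄ - mu_0):
  S^{-1} · (x̄ - mu_0) = (0.4277, 0.3475),
  (x̄ - mu_0)^T · [...] = (3.4)·(0.4277) + (3.4)·(0.3475) = 2.6355.

Step 5 — scale by n: T² = 5 · 2.6355 = 13.1777.

T² ≈ 13.1777


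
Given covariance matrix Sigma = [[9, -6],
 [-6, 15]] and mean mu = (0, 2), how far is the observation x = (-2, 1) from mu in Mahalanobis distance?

Step 1 — centre the observation: (x - mu) = (-2, -1).

Step 2 — invert Sigma. det(Sigma) = 9·15 - (-6)² = 99.
  Sigma^{-1} = (1/det) · [[d, -b], [-b, a]] = [[0.1515, 0.0606],
 [0.0606, 0.0909]].

Step 3 — form the quadratic (x - mu)^T · Sigma^{-1} · (x - mu):
  Sigma^{-1} · (x - mu) = (-0.3636, -0.2121).
  (x - mu)^T · [Sigma^{-1} · (x - mu)] = (-2)·(-0.3636) + (-1)·(-0.2121) = 0.9394.

Step 4 — take square root: d = √(0.9394) ≈ 0.9692.

d(x, mu) = √(0.9394) ≈ 0.9692


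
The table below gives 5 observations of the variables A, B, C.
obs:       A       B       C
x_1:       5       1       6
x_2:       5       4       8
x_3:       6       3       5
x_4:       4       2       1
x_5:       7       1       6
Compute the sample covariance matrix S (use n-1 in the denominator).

Step 1 — column means:
  mean(A) = (5 + 5 + 6 + 4 + 7) / 5 = 27/5 = 5.4
  mean(B) = (1 + 4 + 3 + 2 + 1) / 5 = 11/5 = 2.2
  mean(C) = (6 + 8 + 5 + 1 + 6) / 5 = 26/5 = 5.2

Step 2 — sample covariance S[i,j] = (1/(n-1)) · Σ_k (x_{k,i} - mean_i) · (x_{k,j} - mean_j), with n-1 = 4.
  S[A,A] = ((-0.4)·(-0.4) + (-0.4)·(-0.4) + (0.6)·(0.6) + (-1.4)·(-1.4) + (1.6)·(1.6)) / 4 = 5.2/4 = 1.3
  S[A,B] = ((-0.4)·(-1.2) + (-0.4)·(1.8) + (0.6)·(0.8) + (-1.4)·(-0.2) + (1.6)·(-1.2)) / 4 = -1.4/4 = -0.35
  S[A,C] = ((-0.4)·(0.8) + (-0.4)·(2.8) + (0.6)·(-0.2) + (-1.4)·(-4.2) + (1.6)·(0.8)) / 4 = 5.6/4 = 1.4
  S[B,B] = ((-1.2)·(-1.2) + (1.8)·(1.8) + (0.8)·(0.8) + (-0.2)·(-0.2) + (-1.2)·(-1.2)) / 4 = 6.8/4 = 1.7
  S[B,C] = ((-1.2)·(0.8) + (1.8)·(2.8) + (0.8)·(-0.2) + (-0.2)·(-4.2) + (-1.2)·(0.8)) / 4 = 3.8/4 = 0.95
  S[C,C] = ((0.8)·(0.8) + (2.8)·(2.8) + (-0.2)·(-0.2) + (-4.2)·(-4.2) + (0.8)·(0.8)) / 4 = 26.8/4 = 6.7

S is symmetric (S[j,i] = S[i,j]). Assembling:

S = [[1.3, -0.35, 1.4],
 [-0.35, 1.7, 0.95],
 [1.4, 0.95, 6.7]]


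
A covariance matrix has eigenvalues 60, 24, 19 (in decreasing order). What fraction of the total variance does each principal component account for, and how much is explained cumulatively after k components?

Step 1 — total variance = trace(Sigma) = Σ λ_i = 60 + 24 + 19 = 103.

Step 2 — fraction explained by component i = λ_i / Σ λ:
  PC1: 60/103 = 0.5825
  PC2: 24/103 = 0.233
  PC3: 19/103 = 0.1845

Step 3 — cumulative fraction after k components = (λ_1 + ... + λ_k) / Σ λ:
  k = 1: 60/103 = 0.5825
  k = 2: (60 + 24)/103 = 84/103 = 0.8155
  k = 3: (60 + 24 + 19)/103 = 103/103 = 1

Summary (fraction, with percent):

explained: PC1 0.5825 (58.25%), PC2 0.233 (23.3%), PC3 0.1845 (18.45%);  cumulative: 0.5825, 0.8155, 1


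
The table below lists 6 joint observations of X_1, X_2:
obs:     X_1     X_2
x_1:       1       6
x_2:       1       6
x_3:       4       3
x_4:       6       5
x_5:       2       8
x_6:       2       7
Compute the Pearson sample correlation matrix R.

Step 1 — column means:
  mean(X_1) = (1 + 1 + 4 + 6 + 2 + 2) / 6 = 16/6 = 2.6667
  mean(X_2) = (6 + 6 + 3 + 5 + 8 + 7) / 6 = 35/6 = 5.8333

Step 2 — sample variances and covariances s[i,j] = (1/(n-1)) · Σ_k (x_{k,i} - mean_i) · (x_{k,j} - mean_j), with n-1 = 5:
  s[X_1,X_1] = ((-1.6667)·(-1.6667) + (-1.6667)·(-1.6667) + (1.3333)·(1.3333) + (3.3333)·(3.3333) + (-0.6667)·(-0.6667) + (-0.6667)·(-0.6667)) / 5 = 19.3333/5 = 3.8667
  s[X_1,X_2] = ((-1.6667)·(0.1667) + (-1.6667)·(0.1667) + (1.3333)·(-2.8333) + (3.3333)·(-0.8333) + (-0.6667)·(2.1667) + (-0.6667)·(1.1667)) / 5 = -9.3333/5 = -1.8667
  s[X_2,X_2] = ((0.1667)·(0.1667) + (0.1667)·(0.1667) + (-2.8333)·(-2.8333) + (-0.8333)·(-0.8333) + (2.1667)·(2.1667) + (1.1667)·(1.1667)) / 5 = 14.8333/5 = 2.9667
  Sample standard deviations s_i = √(s[i,i]):
  s(X_1) = √(3.8667) = 1.9664
  s(X_2) = √(2.9667) = 1.7224

Step 3 — r_{ij} = s_{ij} / (s_i · s_j):
  r[X_1,X_1] = 1 (diagonal).
  r[X_1,X_2] = -1.8667 / (1.9664 · 1.7224) = -1.8667 / 3.3869 = -0.5511
  r[X_2,X_2] = 1 (diagonal).

R is symmetric with unit diagonal. Assembling:

R = [[1, -0.5511],
 [-0.5511, 1]]


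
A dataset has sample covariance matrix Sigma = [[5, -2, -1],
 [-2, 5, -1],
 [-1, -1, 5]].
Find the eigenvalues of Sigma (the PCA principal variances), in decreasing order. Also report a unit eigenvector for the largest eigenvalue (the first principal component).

Step 1 — characteristic polynomial p(λ) = det(λI - Sigma) = λ³ - tr·λ² + c_1·λ - det, where tr = trace, c_1 = sum of the principal 2×2 minors, det = det(Sigma):
  tr = 5 + 5 + 5 = 15,
  c_1 = (5·5 - (-2)²) + (5·5 - (-1)²) + (5·5 - (-1)²) = 21 + 24 + 24 = 69,
  det = 5·(5·5 - (-1)²) - (-2)·((-2)·5 - (-1)·(-1)) + (-1)·((-2)·(-1) - 5·(-1)) = 5·(24) - (-2)·(-11) + (-1)·(7) = 91.
  So p(λ) = λ³ - 15λ² + 69λ - 91.
Step 2 — look for an integer root (rational root theorem: any rational root is an integer divisor of 91). Testing λ = 7:
  p(7) = 343 - 735 + 483 - 91 = 0  ✓
  Dividing out (λ - 7): p(λ) = (λ - 7)(λ² - 8λ + 13).
Step 3 — remaining eigenvalues from the quadratic λ² - 8λ + 13 = 0:
  Δ = 8² - 4·13 = 64 - 52 = 12,  λ = (8 ± √12)/2 = (8 ± 3.4641)/2 ≈ 5.7321 or 2.2679.
  Sorted: λ_1 = 7,  λ_2 = 5.7321,  λ_3 = 2.2679  (check: sum = 15 = tr ✓).

Step 4 — unit eigenvector for λ_1 = 7: v spans the null space of (Sigma - λ_1 I), whose rows are
  r_1 = (-2, -2, -1),  r_2 = (-2, -2, -1),  r_3 = (-1, -1, -2).
  v is orthogonal to every row, so take v ∝ r_1 × r_3 = ((-2)·(-2) - (-1)·(-1), (-1)·(-1) - (-2)·(-2), (-2)·(-1) - (-2)·(-1)) = (3, -3, 0).
  Rescale (divide by 3): u = (1, -1, 0).
  ||u|| = √((1)² + (-1)² + (0)²) = √(2) ≈ 1.4142,  v_1 = u/||u|| ≈ (0.7071, -0.7071, 0) (||v_1|| = 1).

λ_1 = 7,  λ_2 = 5.7321,  λ_3 = 2.2679;  v_1 ≈ (0.7071, -0.7071, 0)


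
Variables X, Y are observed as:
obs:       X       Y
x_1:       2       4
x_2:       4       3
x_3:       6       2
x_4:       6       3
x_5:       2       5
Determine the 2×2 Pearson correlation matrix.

Step 1 — column means:
  mean(X) = (2 + 4 + 6 + 6 + 2) / 5 = 20/5 = 4
  mean(Y) = (4 + 3 + 2 + 3 + 5) / 5 = 17/5 = 3.4

Step 2 — sample variances and covariances s[i,j] = (1/(n-1)) · Σ_k (x_{k,i} - mean_i) · (x_{k,j} - mean_j), with n-1 = 4:
  s[X,X] = ((-2)·(-2) + (0)·(0) + (2)·(2) + (2)·(2) + (-2)·(-2)) / 4 = 16/4 = 4
  s[X,Y] = ((-2)·(0.6) + (0)·(-0.4) + (2)·(-1.4) + (2)·(-0.4) + (-2)·(1.6)) / 4 = -8/4 = -2
  s[Y,Y] = ((0.6)·(0.6) + (-0.4)·(-0.4) + (-1.4)·(-1.4) + (-0.4)·(-0.4) + (1.6)·(1.6)) / 4 = 5.2/4 = 1.3
  Sample standard deviations s_i = √(s[i,i]):
  s(X) = √(4) = 2
  s(Y) = √(1.3) = 1.1402

Step 3 — r_{ij} = s_{ij} / (s_i · s_j):
  r[X,X] = 1 (diagonal).
  r[X,Y] = -2 / (2 · 1.1402) = -2 / 2.2804 = -0.8771
  r[Y,Y] = 1 (diagonal).

R is symmetric with unit diagonal. Assembling:

R = [[1, -0.8771],
 [-0.8771, 1]]


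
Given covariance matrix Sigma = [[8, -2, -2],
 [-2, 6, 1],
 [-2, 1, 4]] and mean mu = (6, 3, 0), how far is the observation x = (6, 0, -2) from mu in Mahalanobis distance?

Step 1 — centre the observation: (x - mu) = (0, -3, -2).

Step 2 — invert Sigma (cofactor / det for 3×3, or solve directly):
  Sigma^{-1} = [[0.1513, 0.0395, 0.0658],
 [0.0395, 0.1842, -0.0263],
 [0.0658, -0.0263, 0.2895]].

Step 3 — form the quadratic (x - mu)^T · Sigma^{-1} · (x - mu):
  Sigma^{-1} · (x - mu) = (-0.25, -0.5, -0.5).
  (x - mu)^T · [Sigma^{-1} · (x - mu)] = (0)·(-0.25) + (-3)·(-0.5) + (-2)·(-0.5) = 2.5.

Step 4 — take square root: d = √(2.5) ≈ 1.5811.

d(x, mu) = √(2.5) ≈ 1.5811


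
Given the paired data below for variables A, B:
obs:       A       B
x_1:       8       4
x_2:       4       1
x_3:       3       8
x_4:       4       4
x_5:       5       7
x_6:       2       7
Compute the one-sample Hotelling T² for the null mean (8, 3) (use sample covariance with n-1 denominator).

Step 1 — sample mean vector:
  mean(A) = (8 + 4 + 3 + 4 + 5 + 2) / 6 = 26/6 = 4.3333
  mean(B) = (4 + 1 + 8 + 4 + 7 + 7) / 6 = 31/6 = 5.1667
  x̄ = (4.3333, 5.1667),  deviation x̄ - mu_0 = (4.3333, 5.1667) - (8, 3) = (-3.6667, 2.1667).

Step 2 — sample covariance matrix, S[i,j] = (1/(n-1)) · Σ_k (x_{k,i} - mean_i) · (x_{k,j} - mean_j), divisor n-1 = 5:
  S[A,A] = ((3.6667)·(3.6667) + (-0.3333)·(-0.3333) + (-1.3333)·(-1.3333) + (-0.3333)·(-0.3333) + (0.6667)·(0.6667) + (-2.3333)·(-2.3333)) / 5 = 21.3333/5 = 4.2667
  S[A,B] = ((3.6667)·(-1.1667) + (-0.3333)·(-4.1667) + (-1.3333)·(2.8333) + (-0.3333)·(-1.1667) + (0.6667)·(1.8333) + (-2.3333)·(1.8333)) / 5 = -9.3333/5 = -1.8667
  S[B,B] = ((-1.1667)·(-1.1667) + (-4.1667)·(-4.1667) + (2.8333)·(2.8333) + (-1.1667)·(-1.1667) + (1.8333)·(1.8333) + (1.8333)·(1.8333)) / 5 = 34.8333/5 = 6.9667
  S = [[4.2667, -1.8667],
 [-1.8667, 6.9667]].

Step 3 — invert S. det(S) = 4.2667·6.9667 - (-1.8667)² = 26.24.
  S^{-1} = (1/det) · [[d, -b], [-b, a]] = [[0.2655, 0.0711],
 [0.0711, 0.1626]].

Step 4 — quadratic form (x̄ - mu_0)^T · S^{-1} · (x̄ - mu_0):
  S^{-1} · (x̄ - mu_0) = (-0.8194, 0.0915),
  (x̄ - mu_0)^T · [...] = (-3.6667)·(-0.8194) + (2.1667)·(0.0915) = 3.2025.

Step 5 — scale by n: T² = 6 · 3.2025 = 19.2149.

T² ≈ 19.2149


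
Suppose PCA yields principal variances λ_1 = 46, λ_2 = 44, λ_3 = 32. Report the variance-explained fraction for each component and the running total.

Step 1 — total variance = trace(Sigma) = Σ λ_i = 46 + 44 + 32 = 122.

Step 2 — fraction explained by component i = λ_i / Σ λ:
  PC1: 46/122 = 0.377
  PC2: 44/122 = 0.3607
  PC3: 32/122 = 0.2623

Step 3 — cumulative fraction after k components = (λ_1 + ... + λ_k) / Σ λ:
  k = 1: 46/122 = 0.377
  k = 2: (46 + 44)/122 = 90/122 = 0.7377
  k = 3: (46 + 44 + 32)/122 = 122/122 = 1

Summary (fraction, with percent):

explained: PC1 0.377 (37.7%), PC2 0.3607 (36.07%), PC3 0.2623 (26.23%);  cumulative: 0.377, 0.7377, 1


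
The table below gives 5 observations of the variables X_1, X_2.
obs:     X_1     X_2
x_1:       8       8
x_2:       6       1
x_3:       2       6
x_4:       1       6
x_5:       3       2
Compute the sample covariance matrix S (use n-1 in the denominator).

Step 1 — column means:
  mean(X_1) = (8 + 6 + 2 + 1 + 3) / 5 = 20/5 = 4
  mean(X_2) = (8 + 1 + 6 + 6 + 2) / 5 = 23/5 = 4.6

Step 2 — sample covariance S[i,j] = (1/(n-1)) · Σ_k (x_{k,i} - mean_i) · (x_{k,j} - mean_j), with n-1 = 4.
  S[X_1,X_1] = ((4)·(4) + (2)·(2) + (-2)·(-2) + (-3)·(-3) + (-1)·(-1)) / 4 = 34/4 = 8.5
  S[X_1,X_2] = ((4)·(3.4) + (2)·(-3.6) + (-2)·(1.4) + (-3)·(1.4) + (-1)·(-2.6)) / 4 = 2/4 = 0.5
  S[X_2,X_2] = ((3.4)·(3.4) + (-3.6)·(-3.6) + (1.4)·(1.4) + (1.4)·(1.4) + (-2.6)·(-2.6)) / 4 = 35.2/4 = 8.8

S is symmetric (S[j,i] = S[i,j]). Assembling:

S = [[8.5, 0.5],
 [0.5, 8.8]]


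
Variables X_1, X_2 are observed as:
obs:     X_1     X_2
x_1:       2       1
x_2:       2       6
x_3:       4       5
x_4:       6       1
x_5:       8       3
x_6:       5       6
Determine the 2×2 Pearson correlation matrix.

Step 1 — column means:
  mean(X_1) = (2 + 2 + 4 + 6 + 8 + 5) / 6 = 27/6 = 4.5
  mean(X_2) = (1 + 6 + 5 + 1 + 3 + 6) / 6 = 22/6 = 3.6667

Step 2 — sample variances and covariances s[i,j] = (1/(n-1)) · Σ_k (x_{k,i} - mean_i) · (x_{k,j} - mean_j), with n-1 = 5:
  s[X_1,X_1] = ((-2.5)·(-2.5) + (-2.5)·(-2.5) + (-0.5)·(-0.5) + (1.5)·(1.5) + (3.5)·(3.5) + (0.5)·(0.5)) / 5 = 27.5/5 = 5.5
  s[X_1,X_2] = ((-2.5)·(-2.6667) + (-2.5)·(2.3333) + (-0.5)·(1.3333) + (1.5)·(-2.6667) + (3.5)·(-0.6667) + (0.5)·(2.3333)) / 5 = -5/5 = -1
  s[X_2,X_2] = ((-2.6667)·(-2.6667) + (2.3333)·(2.3333) + (1.3333)·(1.3333) + (-2.6667)·(-2.6667) + (-0.6667)·(-0.6667) + (2.3333)·(2.3333)) / 5 = 27.3333/5 = 5.4667
  Sample standard deviations s_i = √(s[i,i]):
  s(X_1) = √(5.5) = 2.3452
  s(X_2) = √(5.4667) = 2.3381

Step 3 — r_{ij} = s_{ij} / (s_i · s_j):
  r[X_1,X_1] = 1 (diagonal).
  r[X_1,X_2] = -1 / (2.3452 · 2.3381) = -1 / 5.4833 = -0.1824
  r[X_2,X_2] = 1 (diagonal).

R is symmetric with unit diagonal. Assembling:

R = [[1, -0.1824],
 [-0.1824, 1]]


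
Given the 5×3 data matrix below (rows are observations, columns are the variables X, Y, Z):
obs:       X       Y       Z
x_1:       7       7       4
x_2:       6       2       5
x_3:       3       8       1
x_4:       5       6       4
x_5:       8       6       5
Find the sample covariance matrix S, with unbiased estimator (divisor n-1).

Step 1 — column means:
  mean(X) = (7 + 6 + 3 + 5 + 8) / 5 = 29/5 = 5.8
  mean(Y) = (7 + 2 + 8 + 6 + 6) / 5 = 29/5 = 5.8
  mean(Z) = (4 + 5 + 1 + 4 + 5) / 5 = 19/5 = 3.8

Step 2 — sample covariance S[i,j] = (1/(n-1)) · Σ_k (x_{k,i} - mean_i) · (x_{k,j} - mean_j), with n-1 = 4.
  S[X,X] = ((1.2)·(1.2) + (0.2)·(0.2) + (-2.8)·(-2.8) + (-0.8)·(-0.8) + (2.2)·(2.2)) / 4 = 14.8/4 = 3.7
  S[X,Y] = ((1.2)·(1.2) + (0.2)·(-3.8) + (-2.8)·(2.2) + (-0.8)·(0.2) + (2.2)·(0.2)) / 4 = -5.2/4 = -1.3
  S[X,Z] = ((1.2)·(0.2) + (0.2)·(1.2) + (-2.8)·(-2.8) + (-0.8)·(0.2) + (2.2)·(1.2)) / 4 = 10.8/4 = 2.7
  S[Y,Y] = ((1.2)·(1.2) + (-3.8)·(-3.8) + (2.2)·(2.2) + (0.2)·(0.2) + (0.2)·(0.2)) / 4 = 20.8/4 = 5.2
  S[Y,Z] = ((1.2)·(0.2) + (-3.8)·(1.2) + (2.2)·(-2.8) + (0.2)·(0.2) + (0.2)·(1.2)) / 4 = -10.2/4 = -2.55
  S[Z,Z] = ((0.2)·(0.2) + (1.2)·(1.2) + (-2.8)·(-2.8) + (0.2)·(0.2) + (1.2)·(1.2)) / 4 = 10.8/4 = 2.7

S is symmetric (S[j,i] = S[i,j]). Assembling:

S = [[3.7, -1.3, 2.7],
 [-1.3, 5.2, -2.55],
 [2.7, -2.55, 2.7]]


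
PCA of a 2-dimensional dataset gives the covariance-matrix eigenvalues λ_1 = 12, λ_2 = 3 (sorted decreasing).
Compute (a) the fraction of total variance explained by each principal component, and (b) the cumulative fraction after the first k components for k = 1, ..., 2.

Step 1 — total variance = trace(Sigma) = Σ λ_i = 12 + 3 = 15.

Step 2 — fraction explained by component i = λ_i / Σ λ:
  PC1: 12/15 = 0.8
  PC2: 3/15 = 0.2

Step 3 — cumulative fraction after k components = (λ_1 + ... + λ_k) / Σ λ:
  k = 1: 12/15 = 0.8
  k = 2: (12 + 3)/15 = 15/15 = 1

Summary (fraction, with percent):

explained: PC1 0.8 (80%), PC2 0.2 (20%);  cumulative: 0.8, 1


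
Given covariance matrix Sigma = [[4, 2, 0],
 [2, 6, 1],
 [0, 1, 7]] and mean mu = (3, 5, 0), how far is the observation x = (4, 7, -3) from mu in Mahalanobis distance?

Step 1 — centre the observation: (x - mu) = (1, 2, -3).

Step 2 — invert Sigma (cofactor / det for 3×3, or solve directly):
  Sigma^{-1} = [[0.3015, -0.1029, 0.0147],
 [-0.1029, 0.2059, -0.0294],
 [0.0147, -0.0294, 0.1471]].

Step 3 — form the quadratic (x - mu)^T · Sigma^{-1} · (x - mu):
  Sigma^{-1} · (x - mu) = (0.0515, 0.3971, -0.4853).
  (x - mu)^T · [Sigma^{-1} · (x - mu)] = (1)·(0.0515) + (2)·(0.3971) + (-3)·(-0.4853) = 2.3015.

Step 4 — take square root: d = √(2.3015) ≈ 1.5171.

d(x, mu) = √(2.3015) ≈ 1.5171


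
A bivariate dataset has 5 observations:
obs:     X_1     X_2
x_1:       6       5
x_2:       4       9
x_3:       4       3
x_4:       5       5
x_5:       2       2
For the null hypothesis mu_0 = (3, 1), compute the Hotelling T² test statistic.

Step 1 — sample mean vector:
  mean(X_1) = (6 + 4 + 4 + 5 + 2) / 5 = 21/5 = 4.2
  mean(X_2) = (5 + 9 + 3 + 5 + 2) / 5 = 24/5 = 4.8
  x̄ = (4.2, 4.8),  deviation x̄ - mu_0 = (4.2, 4.8) - (3, 1) = (1.2, 3.8).

Step 2 — sample covariance matrix, S[i,j] = (1/(n-1)) · Σ_k (x_{k,i} - mean_i) · (x_{k,j} - mean_j), divisor n-1 = 4:
  S[X_1,X_1] = ((1.8)·(1.8) + (-0.2)·(-0.2) + (-0.2)·(-0.2) + (0.8)·(0.8) + (-2.2)·(-2.2)) / 4 = 8.8/4 = 2.2
  S[X_1,X_2] = ((1.8)·(0.2) + (-0.2)·(4.2) + (-0.2)·(-1.8) + (0.8)·(0.2) + (-2.2)·(-2.8)) / 4 = 6.2/4 = 1.55
  S[X_2,X_2] = ((0.2)·(0.2) + (4.2)·(4.2) + (-1.8)·(-1.8) + (0.2)·(0.2) + (-2.8)·(-2.8)) / 4 = 28.8/4 = 7.2
  S = [[2.2, 1.55],
 [1.55, 7.2]].

Step 3 — invert S. det(S) = 2.2·7.2 - (1.55)² = 13.4375.
  S^{-1} = (1/det) · [[d, -b], [-b, a]] = [[0.5358, -0.1153],
 [-0.1153, 0.1637]].

Step 4 — quadratic form (x̄ - mu_0)^T · S^{-1} · (x̄ - mu_0):
  S^{-1} · (x̄ - mu_0) = (0.2047, 0.4837),
  (x̄ - mu_0)^T · [...] = (1.2)·(0.2047) + (3.8)·(0.4837) = 2.0837.

Step 5 — scale by n: T² = 5 · 2.0837 = 10.4186.

T² ≈ 10.4186


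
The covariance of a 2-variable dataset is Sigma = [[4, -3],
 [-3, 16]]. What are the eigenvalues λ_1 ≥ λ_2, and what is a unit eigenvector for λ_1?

Step 1 — characteristic polynomial of 2×2 Sigma:
  det(Sigma - λI) = λ² - trace · λ + det = 0.
  trace = 4 + 16 = 20, det = 4·16 - (-3)² = 55.
Step 2 — discriminant:
  Δ = trace² - 4·det = 400 - 220 = 180.
Step 3 — eigenvalues:
  λ = (trace ± √Δ)/2 = (20 ± 13.4164)/2,
  λ_1 = 16.7082,  λ_2 = 3.2918.

Step 4 — unit eigenvector for λ_1: solve (Sigma - λ_1 I)v = 0. First row:
  (4 - 16.7082)·v_x + (-3)·v_y = 0, i.e. (-12.7082)·v_x + (-3)·v_y = 0,
  so v ∝ (b, λ_1 - a) = (-3, 12.7082); multiply by -1 so the first entry is positive: u = (3, -12.7082).
  ||u|| = √((3)² + (-12.7082)²) = √(170.4984) ≈ 13.0575,
  v_1 = u/||u|| ≈ (0.2298, -0.9732) (||v_1|| = 1).

λ_1 = 16.7082,  λ_2 = 3.2918;  v_1 ≈ (0.2298, -0.9732)


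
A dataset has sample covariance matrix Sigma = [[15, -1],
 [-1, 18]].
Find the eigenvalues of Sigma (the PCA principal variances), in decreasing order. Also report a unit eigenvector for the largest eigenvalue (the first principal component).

Step 1 — characteristic polynomial of 2×2 Sigma:
  det(Sigma - λI) = λ² - trace · λ + det = 0.
  trace = 15 + 18 = 33, det = 15·18 - (-1)² = 269.
Step 2 — discriminant:
  Δ = trace² - 4·det = 1089 - 1076 = 13.
Step 3 — eigenvalues:
  λ = (trace ± √Δ)/2 = (33 ± 3.6056)/2,
  λ_1 = 18.3028,  λ_2 = 14.6972.

Step 4 — unit eigenvector for λ_1: solve (Sigma - λ_1 I)v = 0. First row:
  (15 - 18.3028)·v_x + (-1)·v_y = 0, i.e. (-3.3028)·v_x + (-1)·v_y = 0,
  so v ∝ (b, λ_1 - a) = (-1, 3.3028); multiply by -1 so the first entry is positive: u = (1, -3.3028).
  ||u|| = √((1)² + (-3.3028)²) = √(11.9083) ≈ 3.4508,
  v_1 = u/||u|| ≈ (0.2898, -0.9571) (||v_1|| = 1).

λ_1 = 18.3028,  λ_2 = 14.6972;  v_1 ≈ (0.2898, -0.9571)


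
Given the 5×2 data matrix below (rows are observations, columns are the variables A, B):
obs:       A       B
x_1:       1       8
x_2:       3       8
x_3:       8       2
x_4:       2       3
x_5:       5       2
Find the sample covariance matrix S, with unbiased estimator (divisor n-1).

Step 1 — column means:
  mean(A) = (1 + 3 + 8 + 2 + 5) / 5 = 19/5 = 3.8
  mean(B) = (8 + 8 + 2 + 3 + 2) / 5 = 23/5 = 4.6

Step 2 — sample covariance S[i,j] = (1/(n-1)) · Σ_k (x_{k,i} - mean_i) · (x_{k,j} - mean_j), with n-1 = 4.
  S[A,A] = ((-2.8)·(-2.8) + (-0.8)·(-0.8) + (4.2)·(4.2) + (-1.8)·(-1.8) + (1.2)·(1.2)) / 4 = 30.8/4 = 7.7
  S[A,B] = ((-2.8)·(3.4) + (-0.8)·(3.4) + (4.2)·(-2.6) + (-1.8)·(-1.6) + (1.2)·(-2.6)) / 4 = -23.4/4 = -5.85
  S[B,B] = ((3.4)·(3.4) + (3.4)·(3.4) + (-2.6)·(-2.6) + (-1.6)·(-1.6) + (-2.6)·(-2.6)) / 4 = 39.2/4 = 9.8

S is symmetric (S[j,i] = S[i,j]). Assembling:

S = [[7.7, -5.85],
 [-5.85, 9.8]]


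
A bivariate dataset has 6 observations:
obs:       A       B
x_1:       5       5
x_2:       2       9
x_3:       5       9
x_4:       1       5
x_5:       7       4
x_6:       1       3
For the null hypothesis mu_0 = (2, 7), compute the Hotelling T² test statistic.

Step 1 — sample mean vector:
  mean(A) = (5 + 2 + 5 + 1 + 7 + 1) / 6 = 21/6 = 3.5
  mean(B) = (5 + 9 + 9 + 5 + 4 + 3) / 6 = 35/6 = 5.8333
  x̄ = (3.5, 5.8333),  deviation x̄ - mu_0 = (3.5, 5.8333) - (2, 7) = (1.5, -1.1667).

Step 2 — sample covariance matrix, S[i,j] = (1/(n-1)) · Σ_k (x_{k,i} - mean_i) · (x_{k,j} - mean_j), divisor n-1 = 5:
  S[A,A] = ((1.5)·(1.5) + (-1.5)·(-1.5) + (1.5)·(1.5) + (-2.5)·(-2.5) + (3.5)·(3.5) + (-2.5)·(-2.5)) / 5 = 31.5/5 = 6.3
  S[A,B] = ((1.5)·(-0.8333) + (-1.5)·(3.1667) + (1.5)·(3.1667) + (-2.5)·(-0.8333) + (3.5)·(-1.8333) + (-2.5)·(-2.8333)) / 5 = 1.5/5 = 0.3
  S[B,B] = ((-0.8333)·(-0.8333) + (3.1667)·(3.1667) + (3.1667)·(3.1667) + (-0.8333)·(-0.8333) + (-1.8333)·(-1.8333) + (-2.8333)·(-2.8333)) / 5 = 32.8333/5 = 6.5667
  S = [[6.3, 0.3],
 [0.3, 6.5667]].

Step 3 — invert S. det(S) = 6.3·6.5667 - (0.3)² = 41.28.
  S^{-1} = (1/det) · [[d, -b], [-b, a]] = [[0.1591, -0.0073],
 [-0.0073, 0.1526]].

Step 4 — quadratic form (x̄ - mu_0)^T · S^{-1} · (x̄ - mu_0):
  S^{-1} · (x̄ - mu_0) = (0.2471, -0.189),
  (x̄ - mu_0)^T · [...] = (1.5)·(0.2471) + (-1.1667)·(-0.189) = 0.5911.

Step 5 — scale by n: T² = 6 · 0.5911 = 3.5465.

T² ≈ 3.5465


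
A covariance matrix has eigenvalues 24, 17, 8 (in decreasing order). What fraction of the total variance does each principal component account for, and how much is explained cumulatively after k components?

Step 1 — total variance = trace(Sigma) = Σ λ_i = 24 + 17 + 8 = 49.

Step 2 — fraction explained by component i = λ_i / Σ λ:
  PC1: 24/49 = 0.4898
  PC2: 17/49 = 0.3469
  PC3: 8/49 = 0.1633

Step 3 — cumulative fraction after k components = (λ_1 + ... + λ_k) / Σ λ:
  k = 1: 24/49 = 0.4898
  k = 2: (24 + 17)/49 = 41/49 = 0.8367
  k = 3: (24 + 17 + 8)/49 = 49/49 = 1

Summary (fraction, with percent):

explained: PC1 0.4898 (48.98%), PC2 0.3469 (34.69%), PC3 0.1633 (16.33%);  cumulative: 0.4898, 0.8367, 1


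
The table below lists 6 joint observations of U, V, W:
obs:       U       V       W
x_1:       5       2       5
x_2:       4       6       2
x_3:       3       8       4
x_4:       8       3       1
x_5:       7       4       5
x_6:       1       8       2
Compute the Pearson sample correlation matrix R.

Step 1 — column means:
  mean(U) = (5 + 4 + 3 + 8 + 7 + 1) / 6 = 28/6 = 4.6667
  mean(V) = (2 + 6 + 8 + 3 + 4 + 8) / 6 = 31/6 = 5.1667
  mean(W) = (5 + 2 + 4 + 1 + 5 + 2) / 6 = 19/6 = 3.1667

Step 2 — sample variances and covariances s[i,j] = (1/(n-1)) · Σ_k (x_{k,i} - mean_i) · (x_{k,j} - mean_j), with n-1 = 5:
  s[U,U] = ((0.3333)·(0.3333) + (-0.6667)·(-0.6667) + (-1.6667)·(-1.6667) + (3.3333)·(3.3333) + (2.3333)·(2.3333) + (-3.6667)·(-3.6667)) / 5 = 33.3333/5 = 6.6667
  s[U,V] = ((0.3333)·(-3.1667) + (-0.6667)·(0.8333) + (-1.6667)·(2.8333) + (3.3333)·(-2.1667) + (2.3333)·(-1.1667) + (-3.6667)·(2.8333)) / 5 = -26.6667/5 = -5.3333
  s[U,W] = ((0.3333)·(1.8333) + (-0.6667)·(-1.1667) + (-1.6667)·(0.8333) + (3.3333)·(-2.1667) + (2.3333)·(1.8333) + (-3.6667)·(-1.1667)) / 5 = 1.3333/5 = 0.2667
  s[V,V] = ((-3.1667)·(-3.1667) + (0.8333)·(0.8333) + (2.8333)·(2.8333) + (-2.1667)·(-2.1667) + (-1.1667)·(-1.1667) + (2.8333)·(2.8333)) / 5 = 32.8333/5 = 6.5667
  s[V,W] = ((-3.1667)·(1.8333) + (0.8333)·(-1.1667) + (2.8333)·(0.8333) + (-2.1667)·(-2.1667) + (-1.1667)·(1.8333) + (2.8333)·(-1.1667)) / 5 = -5.1667/5 = -1.0333
  s[W,W] = ((1.8333)·(1.8333) + (-1.1667)·(-1.1667) + (0.8333)·(0.8333) + (-2.1667)·(-2.1667) + (1.8333)·(1.8333) + (-1.1667)·(-1.1667)) / 5 = 14.8333/5 = 2.9667
  Sample standard deviations s_i = √(s[i,i]):
  s(U) = √(6.6667) = 2.582
  s(V) = √(6.5667) = 2.5626
  s(W) = √(2.9667) = 1.7224

Step 3 — r_{ij} = s_{ij} / (s_i · s_j):
  r[U,U] = 1 (diagonal).
  r[U,V] = -5.3333 / (2.582 · 2.5626) = -5.3333 / 6.6165 = -0.8061
  r[U,W] = 0.2667 / (2.582 · 1.7224) = 0.2667 / 4.4472 = 0.06
  r[V,V] = 1 (diagonal).
  r[V,W] = -1.0333 / (2.5626 · 1.7224) = -1.0333 / 4.4137 = -0.2341
  r[W,W] = 1 (diagonal).

R is symmetric with unit diagonal. Assembling:

R = [[1, -0.8061, 0.06],
 [-0.8061, 1, -0.2341],
 [0.06, -0.2341, 1]]


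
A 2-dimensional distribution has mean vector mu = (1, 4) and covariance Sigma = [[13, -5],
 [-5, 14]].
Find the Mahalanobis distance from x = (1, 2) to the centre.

Step 1 — centre the observation: (x - mu) = (0, -2).

Step 2 — invert Sigma. det(Sigma) = 13·14 - (-5)² = 157.
  Sigma^{-1} = (1/det) · [[d, -b], [-b, a]] = [[0.0892, 0.0318],
 [0.0318, 0.0828]].

Step 3 — form the quadratic (x - mu)^T · Sigma^{-1} · (x - mu):
  Sigma^{-1} · (x - mu) = (-0.0637, -0.1656).
  (x - mu)^T · [Sigma^{-1} · (x - mu)] = (0)·(-0.0637) + (-2)·(-0.1656) = 0.3312.

Step 4 — take square root: d = √(0.3312) ≈ 0.5755.

d(x, mu) = √(0.3312) ≈ 0.5755


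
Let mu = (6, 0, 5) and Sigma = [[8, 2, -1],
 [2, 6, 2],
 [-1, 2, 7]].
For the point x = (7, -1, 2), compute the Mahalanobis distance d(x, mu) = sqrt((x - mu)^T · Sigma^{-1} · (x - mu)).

Step 1 — centre the observation: (x - mu) = (1, -1, -3).

Step 2 — invert Sigma (cofactor / det for 3×3, or solve directly):
  Sigma^{-1} = [[0.145, -0.0611, 0.0382],
 [-0.0611, 0.2099, -0.0687],
 [0.0382, -0.0687, 0.1679]].

Step 3 — form the quadratic (x - mu)^T · Sigma^{-1} · (x - mu):
  Sigma^{-1} · (x - mu) = (0.0916, -0.0649, -0.3969).
  (x - mu)^T · [Sigma^{-1} · (x - mu)] = (1)·(0.0916) + (-1)·(-0.0649) + (-3)·(-0.3969) = 1.3473.

Step 4 — take square root: d = √(1.3473) ≈ 1.1607.

d(x, mu) = √(1.3473) ≈ 1.1607


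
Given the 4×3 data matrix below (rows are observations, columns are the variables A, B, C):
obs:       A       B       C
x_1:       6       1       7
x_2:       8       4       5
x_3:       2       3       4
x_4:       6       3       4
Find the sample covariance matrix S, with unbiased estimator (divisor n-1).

Step 1 — column means:
  mean(A) = (6 + 8 + 2 + 6) / 4 = 22/4 = 5.5
  mean(B) = (1 + 4 + 3 + 3) / 4 = 11/4 = 2.75
  mean(C) = (7 + 5 + 4 + 4) / 4 = 20/4 = 5

Step 2 — sample covariance S[i,j] = (1/(n-1)) · Σ_k (x_{k,i} - mean_i) · (x_{k,j} - mean_j), with n-1 = 3.
  S[A,A] = ((0.5)·(0.5) + (2.5)·(2.5) + (-3.5)·(-3.5) + (0.5)·(0.5)) / 3 = 19/3 = 6.3333
  S[A,B] = ((0.5)·(-1.75) + (2.5)·(1.25) + (-3.5)·(0.25) + (0.5)·(0.25)) / 3 = 1.5/3 = 0.5
  S[A,C] = ((0.5)·(2) + (2.5)·(0) + (-3.5)·(-1) + (0.5)·(-1)) / 3 = 4/3 = 1.3333
  S[B,B] = ((-1.75)·(-1.75) + (1.25)·(1.25) + (0.25)·(0.25) + (0.25)·(0.25)) / 3 = 4.75/3 = 1.5833
  S[B,C] = ((-1.75)·(2) + (1.25)·(0) + (0.25)·(-1) + (0.25)·(-1)) / 3 = -4/3 = -1.3333
  S[C,C] = ((2)·(2) + (0)·(0) + (-1)·(-1) + (-1)·(-1)) / 3 = 6/3 = 2

S is symmetric (S[j,i] = S[i,j]). Assembling:

S = [[6.3333, 0.5, 1.3333],
 [0.5, 1.5833, -1.3333],
 [1.3333, -1.3333, 2]]


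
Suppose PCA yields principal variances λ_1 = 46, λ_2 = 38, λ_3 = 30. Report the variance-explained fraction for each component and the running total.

Step 1 — total variance = trace(Sigma) = Σ λ_i = 46 + 38 + 30 = 114.

Step 2 — fraction explained by component i = λ_i / Σ λ:
  PC1: 46/114 = 0.4035
  PC2: 38/114 = 0.3333
  PC3: 30/114 = 0.2632

Step 3 — cumulative fraction after k components = (λ_1 + ... + λ_k) / Σ λ:
  k = 1: 46/114 = 0.4035
  k = 2: (46 + 38)/114 = 84/114 = 0.7368
  k = 3: (46 + 38 + 30)/114 = 114/114 = 1

Summary (fraction, with percent):

explained: PC1 0.4035 (40.35%), PC2 0.3333 (33.33%), PC3 0.2632 (26.32%);  cumulative: 0.4035, 0.7368, 1


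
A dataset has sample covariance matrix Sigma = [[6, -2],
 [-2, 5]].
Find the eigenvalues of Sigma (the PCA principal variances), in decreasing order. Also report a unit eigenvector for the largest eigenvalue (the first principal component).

Step 1 — characteristic polynomial of 2×2 Sigma:
  det(Sigma - λI) = λ² - trace · λ + det = 0.
  trace = 6 + 5 = 11, det = 6·5 - (-2)² = 26.
Step 2 — discriminant:
  Δ = trace² - 4·det = 121 - 104 = 17.
Step 3 — eigenvalues:
  λ = (trace ± √Δ)/2 = (11 ± 4.1231)/2,
  λ_1 = 7.5616,  λ_2 = 3.4384.

Step 4 — unit eigenvector for λ_1: solve (Sigma - λ_1 I)v = 0. First row:
  (6 - 7.5616)·v_x + (-2)·v_y = 0, i.e. (-1.5616)·v_x + (-2)·v_y = 0,
  so v ∝ (b, λ_1 - a) = (-2, 1.5616); multiply by -1 so the first entry is positive: u = (2, -1.5616).
  ||u|| = √((2)² + (-1.5616)²) = √(6.4384) ≈ 2.5374,
  v_1 = u/||u|| ≈ (0.7882, -0.6154) (||v_1|| = 1).

λ_1 = 7.5616,  λ_2 = 3.4384;  v_1 ≈ (0.7882, -0.6154)


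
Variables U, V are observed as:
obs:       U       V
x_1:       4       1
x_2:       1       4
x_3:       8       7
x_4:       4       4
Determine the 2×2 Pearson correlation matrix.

Step 1 — column means:
  mean(U) = (4 + 1 + 8 + 4) / 4 = 17/4 = 4.25
  mean(V) = (1 + 4 + 7 + 4) / 4 = 16/4 = 4

Step 2 — sample variances and covariances s[i,j] = (1/(n-1)) · Σ_k (x_{k,i} - mean_i) · (x_{k,j} - mean_j), with n-1 = 3:
  s[U,U] = ((-0.25)·(-0.25) + (-3.25)·(-3.25) + (3.75)·(3.75) + (-0.25)·(-0.25)) / 3 = 24.75/3 = 8.25
  s[U,V] = ((-0.25)·(-3) + (-3.25)·(0) + (3.75)·(3) + (-0.25)·(0)) / 3 = 12/3 = 4
  s[V,V] = ((-3)·(-3) + (0)·(0) + (3)·(3) + (0)·(0)) / 3 = 18/3 = 6
  Sample standard deviations s_i = √(s[i,i]):
  s(U) = √(8.25) = 2.8723
  s(V) = √(6) = 2.4495

Step 3 — r_{ij} = s_{ij} / (s_i · s_j):
  r[U,U] = 1 (diagonal).
  r[U,V] = 4 / (2.8723 · 2.4495) = 4 / 7.0356 = 0.5685
  r[V,V] = 1 (diagonal).

R is symmetric with unit diagonal. Assembling:

R = [[1, 0.5685],
 [0.5685, 1]]


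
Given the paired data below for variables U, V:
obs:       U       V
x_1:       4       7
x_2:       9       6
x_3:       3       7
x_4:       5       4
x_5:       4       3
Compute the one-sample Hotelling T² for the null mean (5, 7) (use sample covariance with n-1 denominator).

Step 1 — sample mean vector:
  mean(U) = (4 + 9 + 3 + 5 + 4) / 5 = 25/5 = 5
  mean(V) = (7 + 6 + 7 + 4 + 3) / 5 = 27/5 = 5.4
  x̄ = (5, 5.4),  deviation x̄ - mu_0 = (5, 5.4) - (5, 7) = (0, -1.6).

Step 2 — sample covariance matrix, S[i,j] = (1/(n-1)) · Σ_k (x_{k,i} - mean_i) · (x_{k,j} - mean_j), divisor n-1 = 4:
  S[U,U] = ((-1)·(-1) + (4)·(4) + (-2)·(-2) + (0)·(0) + (-1)·(-1)) / 4 = 22/4 = 5.5
  S[U,V] = ((-1)·(1.6) + (4)·(0.6) + (-2)·(1.6) + (0)·(-1.4) + (-1)·(-2.4)) / 4 = 0/4 = 0
  S[V,V] = ((1.6)·(1.6) + (0.6)·(0.6) + (1.6)·(1.6) + (-1.4)·(-1.4) + (-2.4)·(-2.4)) / 4 = 13.2/4 = 3.3
  S = [[5.5, 0],
 [0, 3.3]].

Step 3 — invert S. det(S) = 5.5·3.3 - (0)² = 18.15.
  S^{-1} = (1/det) · [[d, -b], [-b, a]] = [[0.1818, 0],
 [0, 0.303]].

Step 4 — quadratic form (x̄ - mu_0)^T · S^{-1} · (x̄ - mu_0):
  S^{-1} · (x̄ - mu_0) = (0, -0.4848),
  (x̄ - mu_0)^T · [...] = (0)·(0) + (-1.6)·(-0.4848) = 0.7758.

Step 5 — scale by n: T² = 5 · 0.7758 = 3.8788.

T² ≈ 3.8788


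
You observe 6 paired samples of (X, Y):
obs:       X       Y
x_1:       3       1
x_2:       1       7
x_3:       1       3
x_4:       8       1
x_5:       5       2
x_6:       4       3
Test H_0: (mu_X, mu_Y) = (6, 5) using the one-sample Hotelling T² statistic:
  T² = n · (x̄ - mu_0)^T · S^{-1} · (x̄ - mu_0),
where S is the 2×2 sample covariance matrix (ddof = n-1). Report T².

Step 1 — sample mean vector:
  mean(X) = (3 + 1 + 1 + 8 + 5 + 4) / 6 = 22/6 = 3.6667
  mean(Y) = (1 + 7 + 3 + 1 + 2 + 3) / 6 = 17/6 = 2.8333
  x̄ = (3.6667, 2.8333),  deviation x̄ - mu_0 = (3.6667, 2.8333) - (6, 5) = (-2.3333, -2.1667).

Step 2 — sample covariance matrix, S[i,j] = (1/(n-1)) · Σ_k (x_{k,i} - mean_i) · (x_{k,j} - mean_j), divisor n-1 = 5:
  S[X,X] = ((-0.6667)·(-0.6667) + (-2.6667)·(-2.6667) + (-2.6667)·(-2.6667) + (4.3333)·(4.3333) + (1.3333)·(1.3333) + (0.3333)·(0.3333)) / 5 = 35.3333/5 = 7.0667
  S[X,Y] = ((-0.6667)·(-1.8333) + (-2.6667)·(4.1667) + (-2.6667)·(0.1667) + (4.3333)·(-1.8333) + (1.3333)·(-0.8333) + (0.3333)·(0.1667)) / 5 = -19.3333/5 = -3.8667
  S[Y,Y] = ((-1.8333)·(-1.8333) + (4.1667)·(4.1667) + (0.1667)·(0.1667) + (-1.8333)·(-1.8333) + (-0.8333)·(-0.8333) + (0.1667)·(0.1667)) / 5 = 24.8333/5 = 4.9667
  S = [[7.0667, -3.8667],
 [-3.8667, 4.9667]].

Step 3 — invert S. det(S) = 7.0667·4.9667 - (-3.8667)² = 20.1467.
  S^{-1} = (1/det) · [[d, -b], [-b, a]] = [[0.2465, 0.1919],
 [0.1919, 0.3508]].

Step 4 — quadratic form (x̄ - mu_0)^T · S^{-1} · (x̄ - mu_0):
  S^{-1} · (x̄ - mu_0) = (-0.9911, -1.2078),
  (x̄ - mu_0)^T · [...] = (-2.3333)·(-0.9911) + (-2.1667)·(-1.2078) = 4.9294.

Step 5 — scale by n: T² = 6 · 4.9294 = 29.5764.

T² ≈ 29.5764


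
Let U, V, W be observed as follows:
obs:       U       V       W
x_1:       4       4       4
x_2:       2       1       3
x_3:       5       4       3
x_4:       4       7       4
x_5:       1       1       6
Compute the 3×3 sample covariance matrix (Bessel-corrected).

Step 1 — column means:
  mean(U) = (4 + 2 + 5 + 4 + 1) / 5 = 16/5 = 3.2
  mean(V) = (4 + 1 + 4 + 7 + 1) / 5 = 17/5 = 3.4
  mean(W) = (4 + 3 + 3 + 4 + 6) / 5 = 20/5 = 4

Step 2 — sample covariance S[i,j] = (1/(n-1)) · Σ_k (x_{k,i} - mean_i) · (x_{k,j} - mean_j), with n-1 = 4.
  S[U,U] = ((0.8)·(0.8) + (-1.2)·(-1.2) + (1.8)·(1.8) + (0.8)·(0.8) + (-2.2)·(-2.2)) / 4 = 10.8/4 = 2.7
  S[U,V] = ((0.8)·(0.6) + (-1.2)·(-2.4) + (1.8)·(0.6) + (0.8)·(3.6) + (-2.2)·(-2.4)) / 4 = 12.6/4 = 3.15
  S[U,W] = ((0.8)·(0) + (-1.2)·(-1) + (1.8)·(-1) + (0.8)·(0) + (-2.2)·(2)) / 4 = -5/4 = -1.25
  S[V,V] = ((0.6)·(0.6) + (-2.4)·(-2.4) + (0.6)·(0.6) + (3.6)·(3.6) + (-2.4)·(-2.4)) / 4 = 25.2/4 = 6.3
  S[V,W] = ((0.6)·(0) + (-2.4)·(-1) + (0.6)·(-1) + (3.6)·(0) + (-2.4)·(2)) / 4 = -3/4 = -0.75
  S[W,W] = ((0)·(0) + (-1)·(-1) + (-1)·(-1) + (0)·(0) + (2)·(2)) / 4 = 6/4 = 1.5

S is symmetric (S[j,i] = S[i,j]). Assembling:

S = [[2.7, 3.15, -1.25],
 [3.15, 6.3, -0.75],
 [-1.25, -0.75, 1.5]]
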